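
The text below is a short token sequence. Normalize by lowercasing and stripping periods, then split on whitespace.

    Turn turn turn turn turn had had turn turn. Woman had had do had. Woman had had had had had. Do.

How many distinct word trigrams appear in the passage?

13

21 tokens → 19 trigram windows in total.
Repeated trigrams (each contributes count−1 duplicates):
  had had had: 3
  turn turn turn: 3
  had had do: 2
  woman had had: 2
6 duplicate windows → 19 − 6 = 13 distinct.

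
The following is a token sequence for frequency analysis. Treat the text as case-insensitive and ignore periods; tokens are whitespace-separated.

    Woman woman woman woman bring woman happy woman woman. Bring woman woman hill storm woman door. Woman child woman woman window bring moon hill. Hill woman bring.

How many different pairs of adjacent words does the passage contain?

27 tokens → 26 bigram windows in total.
Repeated bigrams (each contributes count−1 duplicates):
  woman woman: 6
  woman bring: 3
  bring woman: 2
8 duplicate windows → 26 − 8 = 18 distinct.

18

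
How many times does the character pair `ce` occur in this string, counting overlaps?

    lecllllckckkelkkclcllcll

Sliding a length-2 window over the 24 characters (23 positions):
  (no match at any position)

0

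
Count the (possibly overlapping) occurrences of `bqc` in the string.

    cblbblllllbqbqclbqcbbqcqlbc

Sliding a length-3 window over the 27 characters (25 positions):
  position 13–15: bqc
  position 17–19: bqc
  position 21–23: bqc

3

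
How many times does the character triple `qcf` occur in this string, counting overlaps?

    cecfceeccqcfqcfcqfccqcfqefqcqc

3

Sliding a length-3 window over the 30 characters (28 positions):
  position 10–12: qcf
  position 13–15: qcf
  position 21–23: qcf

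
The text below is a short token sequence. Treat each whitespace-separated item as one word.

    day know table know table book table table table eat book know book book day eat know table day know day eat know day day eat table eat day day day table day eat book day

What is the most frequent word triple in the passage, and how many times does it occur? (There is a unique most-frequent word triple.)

"day eat know", 2 times

Trigram frequencies (highest first):
  day eat know: 2
  day know table: 1
  know table know: 1
  table know table: 1
  know table book: 1
  table book table: 1
  … (27 more, each ≤ 1)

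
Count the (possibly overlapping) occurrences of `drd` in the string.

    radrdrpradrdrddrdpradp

Sliding a length-3 window over the 22 characters (20 positions):
  position 3–5: drd
  position 10–12: drd
  position 12–14: drd
  position 15–17: drd

4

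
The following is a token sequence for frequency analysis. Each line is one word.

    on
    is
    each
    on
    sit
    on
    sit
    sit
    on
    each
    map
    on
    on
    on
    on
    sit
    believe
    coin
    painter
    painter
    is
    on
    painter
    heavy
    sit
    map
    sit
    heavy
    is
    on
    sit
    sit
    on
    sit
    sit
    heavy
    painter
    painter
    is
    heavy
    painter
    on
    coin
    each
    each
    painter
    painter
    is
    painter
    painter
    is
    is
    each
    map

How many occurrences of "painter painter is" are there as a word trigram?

Scanning the 52 overlapping trigram windows for "painter painter is":
  position 19–21: painter painter is
  position 37–39: painter painter is
  position 46–48: painter painter is
  position 49–51: painter painter is

4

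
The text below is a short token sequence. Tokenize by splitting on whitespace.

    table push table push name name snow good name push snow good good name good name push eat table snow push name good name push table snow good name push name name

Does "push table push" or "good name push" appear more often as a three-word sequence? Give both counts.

"push table push": 1 occurrence
"good name push": 4 occurrences

"good name push" (4 vs 1)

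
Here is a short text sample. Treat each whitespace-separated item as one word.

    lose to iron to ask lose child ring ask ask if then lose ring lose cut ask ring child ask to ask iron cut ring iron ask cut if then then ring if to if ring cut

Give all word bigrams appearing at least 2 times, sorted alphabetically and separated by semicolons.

if then; to ask

Bigram counts meeting the condition (at least 2 times):
  if then: 2
  to ask: 2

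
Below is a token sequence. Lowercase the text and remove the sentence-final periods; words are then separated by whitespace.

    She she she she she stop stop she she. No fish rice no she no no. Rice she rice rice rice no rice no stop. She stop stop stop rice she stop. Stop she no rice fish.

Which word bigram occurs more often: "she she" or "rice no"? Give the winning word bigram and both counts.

"she she" (5 vs 3)

"she she": 5 occurrences
"rice no": 3 occurrences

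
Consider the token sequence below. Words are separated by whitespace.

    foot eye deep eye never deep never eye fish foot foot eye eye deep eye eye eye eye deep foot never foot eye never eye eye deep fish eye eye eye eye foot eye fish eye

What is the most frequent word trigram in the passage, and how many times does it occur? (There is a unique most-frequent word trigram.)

Trigram frequencies (highest first):
  eye eye eye: 4
  eye eye deep: 3
  eye deep eye: 2
  foot eye deep: 1
  deep eye never: 1
  eye never deep: 1
  … (22 more, each ≤ 1)

"eye eye eye", 4 times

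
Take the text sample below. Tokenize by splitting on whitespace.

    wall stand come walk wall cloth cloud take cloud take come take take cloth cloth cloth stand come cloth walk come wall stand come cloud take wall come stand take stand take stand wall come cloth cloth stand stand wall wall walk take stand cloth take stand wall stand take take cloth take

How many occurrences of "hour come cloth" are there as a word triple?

Scanning the 51 overlapping trigram windows for "hour come cloth":
  (none found)

0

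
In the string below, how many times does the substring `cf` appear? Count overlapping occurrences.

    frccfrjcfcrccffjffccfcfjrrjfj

5

Sliding a length-2 window over the 29 characters (28 positions):
  position 4–5: cf
  position 8–9: cf
  position 13–14: cf
  position 20–21: cf
  position 22–23: cf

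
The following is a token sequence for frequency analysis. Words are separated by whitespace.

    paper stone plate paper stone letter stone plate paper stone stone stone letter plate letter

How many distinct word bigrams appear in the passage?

8

15 tokens → 14 bigram windows in total.
Repeated bigrams (each contributes count−1 duplicates):
  paper stone: 3
  plate paper: 2
  stone letter: 2
  stone plate: 2
  stone stone: 2
6 duplicate windows → 14 − 6 = 8 distinct.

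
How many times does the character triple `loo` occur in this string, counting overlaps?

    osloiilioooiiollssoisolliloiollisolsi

0

Sliding a length-3 window over the 37 characters (35 positions):
  (no match at any position)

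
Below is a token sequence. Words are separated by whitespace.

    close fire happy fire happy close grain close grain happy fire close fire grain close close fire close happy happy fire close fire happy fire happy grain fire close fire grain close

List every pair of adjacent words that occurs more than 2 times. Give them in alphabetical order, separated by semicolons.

close fire; fire close; fire happy; grain close; happy fire

Bigram counts meeting the condition (more than 2 times):
  close fire: 5
  fire close: 4
  fire happy: 4
  grain close: 3
  happy fire: 4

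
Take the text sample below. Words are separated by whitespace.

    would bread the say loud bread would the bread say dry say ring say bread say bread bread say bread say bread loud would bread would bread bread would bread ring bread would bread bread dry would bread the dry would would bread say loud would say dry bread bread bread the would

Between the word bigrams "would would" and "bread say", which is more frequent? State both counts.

"would would": 1 occurrence
"bread say": 5 occurrences

"bread say" (5 vs 1)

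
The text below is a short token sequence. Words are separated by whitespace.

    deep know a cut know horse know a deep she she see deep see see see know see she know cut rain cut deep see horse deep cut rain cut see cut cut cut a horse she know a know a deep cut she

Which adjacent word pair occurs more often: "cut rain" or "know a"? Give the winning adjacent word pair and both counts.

"cut rain": 2 occurrences
"know a": 4 occurrences

"know a" (4 vs 2)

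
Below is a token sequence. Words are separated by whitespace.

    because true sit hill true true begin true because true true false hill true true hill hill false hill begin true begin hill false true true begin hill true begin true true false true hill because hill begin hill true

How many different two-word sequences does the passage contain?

18

40 tokens → 39 bigram windows in total.
Repeated bigrams (each contributes count−1 duplicates):
  true true: 5
  hill true: 4
  true begin: 4
  begin hill: 3
  begin true: 3
  because true: 2
  false hill: 2
  false true: 2
  … (4 more repeated)
21 duplicate windows → 39 − 21 = 18 distinct.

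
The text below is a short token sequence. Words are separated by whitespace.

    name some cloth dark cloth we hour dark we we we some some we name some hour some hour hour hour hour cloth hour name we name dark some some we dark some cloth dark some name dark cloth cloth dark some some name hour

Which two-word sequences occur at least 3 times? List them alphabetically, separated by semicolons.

Bigram counts meeting the condition (at least 3 times):
  cloth dark: 3
  dark some: 4
  hour hour: 3
  some some: 3

cloth dark; dark some; hour hour; some some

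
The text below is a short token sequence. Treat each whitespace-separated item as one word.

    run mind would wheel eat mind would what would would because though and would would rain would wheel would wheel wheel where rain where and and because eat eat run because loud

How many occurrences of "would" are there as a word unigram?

Scanning the 32 tokens for "would":
  position 3: would
  position 7: would
  position 9: would
  position 10: would
  position 14: would
  position 15: would
  position 17: would
  position 19: would

8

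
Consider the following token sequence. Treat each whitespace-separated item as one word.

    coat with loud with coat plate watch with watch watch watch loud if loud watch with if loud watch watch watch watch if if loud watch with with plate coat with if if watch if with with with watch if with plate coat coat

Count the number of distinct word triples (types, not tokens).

35

44 tokens → 42 trigram windows in total.
Repeated trigrams (each contributes count−1 duplicates):
  if loud watch: 3
  watch watch watch: 3
  loud watch with: 2
  watch if with: 2
  with plate coat: 2
7 duplicate windows → 42 − 7 = 35 distinct.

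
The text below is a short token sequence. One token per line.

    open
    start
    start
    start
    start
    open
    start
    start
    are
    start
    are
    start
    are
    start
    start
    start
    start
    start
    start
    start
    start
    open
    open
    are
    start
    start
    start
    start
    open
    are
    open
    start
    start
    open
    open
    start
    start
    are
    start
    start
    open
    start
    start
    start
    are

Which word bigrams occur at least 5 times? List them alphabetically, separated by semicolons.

Bigram counts meeting the condition (at least 5 times):
  are start: 5
  open start: 5
  start are: 5
  start open: 5
  start start: 19

are start; open start; start are; start open; start start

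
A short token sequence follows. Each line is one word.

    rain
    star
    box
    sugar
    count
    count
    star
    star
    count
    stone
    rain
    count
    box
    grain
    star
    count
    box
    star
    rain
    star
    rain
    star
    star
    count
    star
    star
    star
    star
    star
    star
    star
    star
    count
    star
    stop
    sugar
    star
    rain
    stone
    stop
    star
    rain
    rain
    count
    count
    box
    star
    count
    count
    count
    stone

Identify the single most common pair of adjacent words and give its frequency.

Bigram frequencies (highest first):
  star star: 9
  star count: 5
  count count: 4
  star rain: 4
  rain star: 3
  count star: 3
  … (17 more, each ≤ 3)

"star star", 9 times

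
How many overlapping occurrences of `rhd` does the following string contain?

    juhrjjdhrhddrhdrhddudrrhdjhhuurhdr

Sliding a length-3 window over the 34 characters (32 positions):
  position 9–11: rhd
  position 13–15: rhd
  position 16–18: rhd
  position 23–25: rhd
  position 31–33: rhd

5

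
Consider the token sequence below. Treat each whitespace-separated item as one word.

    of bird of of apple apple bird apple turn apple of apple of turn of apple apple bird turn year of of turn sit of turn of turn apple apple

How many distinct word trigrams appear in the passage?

25

30 tokens → 28 trigram windows in total.
Repeated trigrams (each contributes count−1 duplicates):
  apple apple bird: 2
  of apple apple: 2
  of turn of: 2
3 duplicate windows → 28 − 3 = 25 distinct.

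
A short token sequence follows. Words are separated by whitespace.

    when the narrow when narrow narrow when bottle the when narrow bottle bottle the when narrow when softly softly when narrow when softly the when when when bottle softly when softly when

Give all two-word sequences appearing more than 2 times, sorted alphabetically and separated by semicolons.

Bigram counts meeting the condition (more than 2 times):
  narrow when: 4
  softly when: 3
  the when: 3
  when narrow: 4
  when softly: 3

narrow when; softly when; the when; when narrow; when softly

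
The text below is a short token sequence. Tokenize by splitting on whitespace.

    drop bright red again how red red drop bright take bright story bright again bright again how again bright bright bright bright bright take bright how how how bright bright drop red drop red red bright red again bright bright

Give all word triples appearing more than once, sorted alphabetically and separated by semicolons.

again bright bright; bright bright bright; bright red again; bright take bright

Trigram counts meeting the condition (more than once):
  again bright bright: 2
  bright bright bright: 3
  bright red again: 2
  bright take bright: 2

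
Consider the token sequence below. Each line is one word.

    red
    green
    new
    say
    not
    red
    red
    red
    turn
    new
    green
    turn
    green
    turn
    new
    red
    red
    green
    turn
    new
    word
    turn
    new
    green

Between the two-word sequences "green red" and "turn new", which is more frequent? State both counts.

"turn new" (4 vs 0)

"green red": 0 occurrences
"turn new": 4 occurrences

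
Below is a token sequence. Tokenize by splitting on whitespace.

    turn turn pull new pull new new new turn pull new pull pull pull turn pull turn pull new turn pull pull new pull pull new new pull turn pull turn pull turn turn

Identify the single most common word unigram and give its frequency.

"pull", 15 times

Unigram frequencies (highest first):
  pull: 15
  turn: 10
  new: 9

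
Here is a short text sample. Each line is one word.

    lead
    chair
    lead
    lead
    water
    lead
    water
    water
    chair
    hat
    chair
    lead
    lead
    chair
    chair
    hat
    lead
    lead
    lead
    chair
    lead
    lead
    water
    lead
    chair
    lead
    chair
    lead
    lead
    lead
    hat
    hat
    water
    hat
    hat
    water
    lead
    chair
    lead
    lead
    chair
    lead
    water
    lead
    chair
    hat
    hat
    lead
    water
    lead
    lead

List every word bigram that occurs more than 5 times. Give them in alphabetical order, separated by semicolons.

Bigram counts meeting the condition (more than 5 times):
  chair lead: 7
  lead chair: 8
  lead lead: 9

chair lead; lead chair; lead lead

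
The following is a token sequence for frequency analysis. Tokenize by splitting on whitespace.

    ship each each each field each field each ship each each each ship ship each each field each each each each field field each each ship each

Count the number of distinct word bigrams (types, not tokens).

7

27 tokens → 26 bigram windows in total.
Repeated bigrams (each contributes count−1 duplicates):
  each each: 9
  each field: 4
  field each: 4
  ship each: 4
  each ship: 3
19 duplicate windows → 26 − 19 = 7 distinct.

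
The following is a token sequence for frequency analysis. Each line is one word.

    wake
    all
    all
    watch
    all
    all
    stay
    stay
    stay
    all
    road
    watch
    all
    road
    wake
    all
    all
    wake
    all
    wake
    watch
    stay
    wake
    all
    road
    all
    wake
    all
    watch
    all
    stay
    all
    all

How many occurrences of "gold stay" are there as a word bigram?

0

Scanning the 32 overlapping bigram windows for "gold stay":
  (none found)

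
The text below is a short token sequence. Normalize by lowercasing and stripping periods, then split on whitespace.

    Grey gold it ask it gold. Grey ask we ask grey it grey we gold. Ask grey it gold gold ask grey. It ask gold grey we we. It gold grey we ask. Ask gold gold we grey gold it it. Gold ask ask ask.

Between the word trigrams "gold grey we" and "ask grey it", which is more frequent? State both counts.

"ask grey it" (3 vs 2)

"gold grey we": 2 occurrences
"ask grey it": 3 occurrences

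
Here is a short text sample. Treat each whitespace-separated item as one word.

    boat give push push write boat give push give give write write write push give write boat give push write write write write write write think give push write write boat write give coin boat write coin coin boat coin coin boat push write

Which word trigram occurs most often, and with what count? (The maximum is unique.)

"write write write", 5 times

Trigram frequencies (highest first):
  write write write: 5
  boat give push: 3
  write boat give: 2
  give push write: 2
  push write write: 2
  coin coin boat: 2
  … (26 more, each ≤ 1)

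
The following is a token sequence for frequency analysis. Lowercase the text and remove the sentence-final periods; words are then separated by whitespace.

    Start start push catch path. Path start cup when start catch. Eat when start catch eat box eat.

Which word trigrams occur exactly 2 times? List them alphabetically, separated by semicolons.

start catch eat; when start catch

Trigram counts meeting the condition (exactly 2 times):
  start catch eat: 2
  when start catch: 2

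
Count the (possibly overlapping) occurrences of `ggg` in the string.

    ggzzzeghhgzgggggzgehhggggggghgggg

10

Sliding a length-3 window over the 33 characters (31 positions):
  position 12–14: ggg
  position 13–15: ggg
  position 14–16: ggg
  position 22–24: ggg
  position 23–25: ggg
  position 24–26: ggg
  position 25–27: ggg
  position 26–28: ggg
  position 30–32: ggg
  position 31–33: ggg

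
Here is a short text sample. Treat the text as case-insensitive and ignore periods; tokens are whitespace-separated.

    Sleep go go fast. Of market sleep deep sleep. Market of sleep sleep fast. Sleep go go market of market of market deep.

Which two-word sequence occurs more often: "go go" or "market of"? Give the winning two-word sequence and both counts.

"go go": 2 occurrences
"market of": 3 occurrences

"market of" (3 vs 2)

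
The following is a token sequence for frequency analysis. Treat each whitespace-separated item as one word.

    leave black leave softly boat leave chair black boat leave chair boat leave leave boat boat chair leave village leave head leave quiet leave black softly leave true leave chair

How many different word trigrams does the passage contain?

30 tokens → 28 trigram windows in total.
Repeated trigrams (each contributes count−1 duplicates):
  boat leave chair: 2
1 duplicate windows → 28 − 1 = 27 distinct.

27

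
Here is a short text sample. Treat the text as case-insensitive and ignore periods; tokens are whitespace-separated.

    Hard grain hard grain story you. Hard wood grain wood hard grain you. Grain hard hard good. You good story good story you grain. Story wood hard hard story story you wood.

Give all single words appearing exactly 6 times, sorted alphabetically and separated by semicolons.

grain; story

Unigram counts meeting the condition (exactly 6 times):
  grain: 6
  story: 6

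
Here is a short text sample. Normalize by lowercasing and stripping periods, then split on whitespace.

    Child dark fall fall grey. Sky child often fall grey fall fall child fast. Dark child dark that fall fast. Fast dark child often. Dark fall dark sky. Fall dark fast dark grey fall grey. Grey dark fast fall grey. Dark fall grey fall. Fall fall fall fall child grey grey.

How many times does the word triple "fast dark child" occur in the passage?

Scanning the 49 overlapping trigram windows for "fast dark child":
  position 14–16: fast dark child
  position 21–23: fast dark child

2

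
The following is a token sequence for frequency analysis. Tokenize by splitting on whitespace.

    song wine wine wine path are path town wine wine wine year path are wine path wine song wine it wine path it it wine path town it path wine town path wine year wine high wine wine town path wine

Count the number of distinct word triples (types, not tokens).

41 tokens → 39 trigram windows in total.
Repeated trigrams (each contributes count−1 duplicates):
  it wine path: 2
  town path wine: 2
  wine town path: 2
  wine wine wine: 2
4 duplicate windows → 39 − 4 = 35 distinct.

35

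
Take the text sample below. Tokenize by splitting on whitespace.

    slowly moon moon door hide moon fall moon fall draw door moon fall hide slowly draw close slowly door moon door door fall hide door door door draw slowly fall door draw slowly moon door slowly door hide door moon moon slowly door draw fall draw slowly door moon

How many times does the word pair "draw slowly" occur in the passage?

Scanning the 48 overlapping bigram windows for "draw slowly":
  position 28–29: draw slowly
  position 32–33: draw slowly
  position 46–47: draw slowly

3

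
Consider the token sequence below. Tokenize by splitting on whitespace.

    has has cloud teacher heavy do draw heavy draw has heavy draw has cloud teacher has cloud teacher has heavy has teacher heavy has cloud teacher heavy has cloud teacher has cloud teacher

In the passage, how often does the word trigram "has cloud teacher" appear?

6

Scanning the 31 overlapping trigram windows for "has cloud teacher":
  position 2–4: has cloud teacher
  position 13–15: has cloud teacher
  position 16–18: has cloud teacher
  position 24–26: has cloud teacher
  position 28–30: has cloud teacher
  position 31–33: has cloud teacher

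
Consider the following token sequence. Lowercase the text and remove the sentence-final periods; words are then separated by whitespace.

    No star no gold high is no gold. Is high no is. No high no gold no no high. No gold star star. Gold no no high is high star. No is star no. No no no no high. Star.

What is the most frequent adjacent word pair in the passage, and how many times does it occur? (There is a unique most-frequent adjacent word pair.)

Bigram frequencies (highest first):
  no no: 6
  no gold: 4
  no high: 4
  star no: 3
  high no: 3
  high is: 2
  … (12 more, each ≤ 2)

"no no", 6 times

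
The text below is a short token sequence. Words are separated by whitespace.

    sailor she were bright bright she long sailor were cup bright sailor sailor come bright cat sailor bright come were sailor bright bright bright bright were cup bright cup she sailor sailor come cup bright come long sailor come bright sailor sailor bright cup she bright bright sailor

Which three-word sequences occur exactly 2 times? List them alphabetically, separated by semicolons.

bright bright bright; bright cup she; bright sailor sailor; sailor come bright; sailor sailor come; were cup bright

Trigram counts meeting the condition (exactly 2 times):
  bright bright bright: 2
  bright cup she: 2
  bright sailor sailor: 2
  sailor come bright: 2
  sailor sailor come: 2
  were cup bright: 2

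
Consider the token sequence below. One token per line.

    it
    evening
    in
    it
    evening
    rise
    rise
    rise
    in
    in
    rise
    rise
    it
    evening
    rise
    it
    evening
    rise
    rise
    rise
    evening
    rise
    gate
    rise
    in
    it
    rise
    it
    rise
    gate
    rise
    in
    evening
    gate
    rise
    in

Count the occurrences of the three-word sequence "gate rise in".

3

Scanning the 34 overlapping trigram windows for "gate rise in":
  position 23–25: gate rise in
  position 30–32: gate rise in
  position 34–36: gate rise in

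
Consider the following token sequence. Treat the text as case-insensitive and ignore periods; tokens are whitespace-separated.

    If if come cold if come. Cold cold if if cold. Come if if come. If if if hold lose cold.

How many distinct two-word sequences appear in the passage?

11

21 tokens → 20 bigram windows in total.
Repeated bigrams (each contributes count−1 duplicates):
  if if: 5
  if come: 3
  cold if: 2
  come cold: 2
  come if: 2
9 duplicate windows → 20 − 9 = 11 distinct.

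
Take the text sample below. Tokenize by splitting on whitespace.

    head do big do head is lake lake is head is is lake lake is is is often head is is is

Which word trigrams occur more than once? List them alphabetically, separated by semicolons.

Trigram counts meeting the condition (more than once):
  head is is: 2
  is is is: 2
  is lake lake: 2
  lake lake is: 2

head is is; is is is; is lake lake; lake lake is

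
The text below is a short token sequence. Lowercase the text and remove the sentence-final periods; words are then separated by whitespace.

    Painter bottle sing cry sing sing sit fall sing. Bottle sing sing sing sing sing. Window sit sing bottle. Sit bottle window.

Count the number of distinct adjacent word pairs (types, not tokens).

15

22 tokens → 21 bigram windows in total.
Repeated bigrams (each contributes count−1 duplicates):
  sing sing: 5
  bottle sing: 2
  sing bottle: 2
6 duplicate windows → 21 − 6 = 15 distinct.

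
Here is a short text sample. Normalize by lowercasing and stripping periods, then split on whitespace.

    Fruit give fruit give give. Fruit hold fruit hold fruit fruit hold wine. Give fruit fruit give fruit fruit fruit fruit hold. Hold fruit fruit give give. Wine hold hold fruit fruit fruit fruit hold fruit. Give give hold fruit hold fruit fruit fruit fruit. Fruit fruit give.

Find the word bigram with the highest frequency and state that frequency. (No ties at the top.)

"fruit fruit", 14 times

Bigram frequencies (highest first):
  fruit fruit: 14
  hold fruit: 7
  fruit give: 6
  fruit hold: 6
  give fruit: 4
  give give: 3
  … (6 more, each ≤ 2)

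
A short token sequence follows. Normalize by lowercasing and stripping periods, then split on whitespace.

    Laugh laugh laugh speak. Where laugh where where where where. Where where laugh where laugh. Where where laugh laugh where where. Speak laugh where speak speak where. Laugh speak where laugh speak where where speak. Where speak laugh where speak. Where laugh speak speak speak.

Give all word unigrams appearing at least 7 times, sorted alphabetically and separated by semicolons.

laugh; speak; where

Unigram counts meeting the condition (at least 7 times):
  laugh: 13
  speak: 12
  where: 20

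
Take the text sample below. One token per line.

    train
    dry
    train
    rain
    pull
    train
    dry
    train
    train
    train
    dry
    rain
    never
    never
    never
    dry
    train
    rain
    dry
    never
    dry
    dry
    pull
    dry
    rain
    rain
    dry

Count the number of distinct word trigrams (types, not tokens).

23

27 tokens → 25 trigram windows in total.
Repeated trigrams (each contributes count−1 duplicates):
  dry train rain: 2
  train dry train: 2
2 duplicate windows → 25 − 2 = 23 distinct.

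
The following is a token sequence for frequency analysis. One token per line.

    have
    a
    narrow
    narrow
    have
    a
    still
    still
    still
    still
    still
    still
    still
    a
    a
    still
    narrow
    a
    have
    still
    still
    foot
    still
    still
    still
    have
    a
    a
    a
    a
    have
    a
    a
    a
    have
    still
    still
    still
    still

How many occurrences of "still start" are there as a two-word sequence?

Scanning the 38 overlapping bigram windows for "still start":
  (none found)

0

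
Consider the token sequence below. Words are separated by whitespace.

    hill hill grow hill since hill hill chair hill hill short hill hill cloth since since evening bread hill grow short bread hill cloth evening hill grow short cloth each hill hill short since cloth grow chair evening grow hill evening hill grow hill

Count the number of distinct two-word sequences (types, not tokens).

44 tokens → 43 bigram windows in total.
Repeated bigrams (each contributes count−1 duplicates):
  hill hill: 5
  hill grow: 4
  grow hill: 3
  bread hill: 2
  evening hill: 2
  grow short: 2
  hill cloth: 2
  hill short: 2
14 duplicate windows → 43 − 14 = 29 distinct.

29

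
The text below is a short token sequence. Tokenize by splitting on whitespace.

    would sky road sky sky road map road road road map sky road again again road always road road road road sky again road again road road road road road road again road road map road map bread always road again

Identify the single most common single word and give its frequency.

Unigram frequencies (highest first):
  road: 22
  again: 6
  sky: 5
  map: 4
  always: 2
  would: 1
  … (1 more, each ≤ 1)

"road", 22 times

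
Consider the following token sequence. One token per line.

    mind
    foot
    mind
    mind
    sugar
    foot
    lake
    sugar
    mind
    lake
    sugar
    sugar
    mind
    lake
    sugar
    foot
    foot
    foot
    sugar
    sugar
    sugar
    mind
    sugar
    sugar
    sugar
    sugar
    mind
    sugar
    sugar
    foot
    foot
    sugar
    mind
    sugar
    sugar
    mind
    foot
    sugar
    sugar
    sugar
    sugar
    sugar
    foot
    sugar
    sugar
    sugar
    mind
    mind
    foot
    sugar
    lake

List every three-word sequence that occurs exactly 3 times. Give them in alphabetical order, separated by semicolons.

foot sugar sugar; mind sugar sugar; sugar mind sugar

Trigram counts meeting the condition (exactly 3 times):
  foot sugar sugar: 3
  mind sugar sugar: 3
  sugar mind sugar: 3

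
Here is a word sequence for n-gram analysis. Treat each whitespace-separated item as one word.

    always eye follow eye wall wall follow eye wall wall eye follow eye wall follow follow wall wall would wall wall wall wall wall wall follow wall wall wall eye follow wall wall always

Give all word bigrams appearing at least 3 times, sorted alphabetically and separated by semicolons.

eye follow; eye wall; follow eye; follow wall; wall follow; wall wall

Bigram counts meeting the condition (at least 3 times):
  eye follow: 3
  eye wall: 3
  follow eye: 3
  follow wall: 3
  wall follow: 3
  wall wall: 11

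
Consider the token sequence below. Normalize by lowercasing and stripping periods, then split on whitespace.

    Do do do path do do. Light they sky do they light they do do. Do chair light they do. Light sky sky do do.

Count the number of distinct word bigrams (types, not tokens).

25 tokens → 24 bigram windows in total.
Repeated bigrams (each contributes count−1 duplicates):
  do do: 6
  light they: 3
  do light: 2
  sky do: 2
  they do: 2
10 duplicate windows → 24 − 10 = 14 distinct.

14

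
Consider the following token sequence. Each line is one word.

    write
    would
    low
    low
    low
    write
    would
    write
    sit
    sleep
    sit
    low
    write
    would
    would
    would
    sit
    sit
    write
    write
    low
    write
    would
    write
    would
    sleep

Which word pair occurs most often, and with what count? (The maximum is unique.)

Bigram frequencies (highest first):
  write would: 5
  low write: 3
  low low: 2
  would write: 2
  would would: 2
  would low: 1
  … (10 more, each ≤ 1)

"write would", 5 times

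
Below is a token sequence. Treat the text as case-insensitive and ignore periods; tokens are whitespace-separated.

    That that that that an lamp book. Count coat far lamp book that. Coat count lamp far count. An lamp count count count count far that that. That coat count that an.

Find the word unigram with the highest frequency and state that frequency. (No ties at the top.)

"that", 9 times

Unigram frequencies (highest first):
  that: 9
  count: 8
  lamp: 4
  an: 3
  coat: 3
  far: 3
  … (1 more, each ≤ 2)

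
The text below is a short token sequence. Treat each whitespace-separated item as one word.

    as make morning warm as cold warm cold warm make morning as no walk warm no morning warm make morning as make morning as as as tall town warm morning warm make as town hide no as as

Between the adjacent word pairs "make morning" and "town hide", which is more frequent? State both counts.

"make morning" (4 vs 1)

"make morning": 4 occurrences
"town hide": 1 occurrence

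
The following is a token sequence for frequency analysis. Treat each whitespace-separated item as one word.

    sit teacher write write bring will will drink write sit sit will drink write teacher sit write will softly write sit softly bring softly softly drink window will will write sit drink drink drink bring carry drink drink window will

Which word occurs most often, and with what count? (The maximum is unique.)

Unigram frequencies (highest first):
  drink: 8
  write: 7
  will: 7
  sit: 6
  softly: 4
  bring: 3
  … (3 more, each ≤ 2)

"drink", 8 times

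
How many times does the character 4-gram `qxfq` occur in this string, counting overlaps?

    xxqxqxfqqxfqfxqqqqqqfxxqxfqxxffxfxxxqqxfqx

Sliding a length-4 window over the 42 characters (39 positions):
  position 5–8: qxfq
  position 9–12: qxfq
  position 24–27: qxfq
  position 38–41: qxfq

4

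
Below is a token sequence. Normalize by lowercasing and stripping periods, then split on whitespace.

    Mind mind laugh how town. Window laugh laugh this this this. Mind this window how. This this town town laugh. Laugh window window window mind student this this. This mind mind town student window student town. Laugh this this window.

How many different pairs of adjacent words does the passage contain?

27

40 tokens → 39 bigram windows in total.
Repeated bigrams (each contributes count−1 duplicates):
  this this: 6
  laugh laugh: 2
  laugh this: 2
  mind mind: 2
  this mind: 2
  this window: 2
  town laugh: 2
  window window: 2
12 duplicate windows → 39 − 12 = 27 distinct.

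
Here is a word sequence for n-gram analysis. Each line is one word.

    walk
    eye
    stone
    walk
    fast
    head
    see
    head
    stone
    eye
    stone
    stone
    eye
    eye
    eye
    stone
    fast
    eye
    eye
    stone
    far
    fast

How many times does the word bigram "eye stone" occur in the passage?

4

Scanning the 21 overlapping bigram windows for "eye stone":
  position 2–3: eye stone
  position 10–11: eye stone
  position 15–16: eye stone
  position 19–20: eye stone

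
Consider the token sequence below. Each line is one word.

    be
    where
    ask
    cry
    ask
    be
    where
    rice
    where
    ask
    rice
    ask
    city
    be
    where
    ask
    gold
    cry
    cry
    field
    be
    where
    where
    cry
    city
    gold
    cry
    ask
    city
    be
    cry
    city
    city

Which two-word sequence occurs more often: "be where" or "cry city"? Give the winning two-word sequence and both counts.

"be where": 4 occurrences
"cry city": 2 occurrences

"be where" (4 vs 2)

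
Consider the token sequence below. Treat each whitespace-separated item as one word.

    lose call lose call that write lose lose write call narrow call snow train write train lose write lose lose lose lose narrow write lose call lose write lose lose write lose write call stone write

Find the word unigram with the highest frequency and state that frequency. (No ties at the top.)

"lose", 14 times

Unigram frequencies (highest first):
  lose: 14
  write: 9
  call: 6
  narrow: 2
  train: 2
  that: 1
  … (2 more, each ≤ 1)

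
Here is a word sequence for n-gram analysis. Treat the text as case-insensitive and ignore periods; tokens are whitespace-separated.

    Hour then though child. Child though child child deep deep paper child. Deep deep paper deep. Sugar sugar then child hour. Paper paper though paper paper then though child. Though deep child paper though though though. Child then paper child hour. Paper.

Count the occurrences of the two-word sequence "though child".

Scanning the 41 overlapping bigram windows for "though child":
  position 3–4: though child
  position 6–7: though child
  position 28–29: though child
  position 36–37: though child

4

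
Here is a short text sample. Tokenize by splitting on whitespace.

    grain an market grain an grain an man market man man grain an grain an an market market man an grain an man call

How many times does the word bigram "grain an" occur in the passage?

Scanning the 23 overlapping bigram windows for "grain an":
  position 1–2: grain an
  position 4–5: grain an
  position 6–7: grain an
  position 12–13: grain an
  position 14–15: grain an
  position 21–22: grain an

6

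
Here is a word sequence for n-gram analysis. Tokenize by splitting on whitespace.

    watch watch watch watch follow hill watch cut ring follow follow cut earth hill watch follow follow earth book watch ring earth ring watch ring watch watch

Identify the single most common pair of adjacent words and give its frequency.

"watch watch", 4 times

Bigram frequencies (highest first):
  watch watch: 4
  watch follow: 2
  hill watch: 2
  follow follow: 2
  watch ring: 2
  ring watch: 2
  … (12 more, each ≤ 1)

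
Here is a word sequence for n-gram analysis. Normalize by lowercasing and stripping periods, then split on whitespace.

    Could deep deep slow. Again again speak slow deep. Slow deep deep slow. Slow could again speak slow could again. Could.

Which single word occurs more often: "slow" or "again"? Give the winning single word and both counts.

"slow" (6 vs 4)

"slow": 6 occurrences
"again": 4 occurrences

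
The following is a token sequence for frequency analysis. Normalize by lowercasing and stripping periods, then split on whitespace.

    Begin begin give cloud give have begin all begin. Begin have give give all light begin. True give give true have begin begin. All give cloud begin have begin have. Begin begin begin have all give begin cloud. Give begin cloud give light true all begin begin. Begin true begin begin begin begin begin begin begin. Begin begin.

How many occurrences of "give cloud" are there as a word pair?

2

Scanning the 57 overlapping bigram windows for "give cloud":
  position 3–4: give cloud
  position 25–26: give cloud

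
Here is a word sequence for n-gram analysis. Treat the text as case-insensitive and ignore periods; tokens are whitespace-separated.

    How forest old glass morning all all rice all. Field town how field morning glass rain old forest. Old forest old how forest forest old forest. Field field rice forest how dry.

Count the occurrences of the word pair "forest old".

Scanning the 31 overlapping bigram windows for "forest old":
  position 2–3: forest old
  position 18–19: forest old
  position 20–21: forest old
  position 24–25: forest old

4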